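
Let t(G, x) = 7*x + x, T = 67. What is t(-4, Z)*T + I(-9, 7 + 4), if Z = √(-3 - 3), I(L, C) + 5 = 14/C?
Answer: -41/11 + 536*I*√6 ≈ -3.7273 + 1312.9*I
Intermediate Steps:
I(L, C) = -5 + 14/C
Z = I*√6 (Z = √(-6) = I*√6 ≈ 2.4495*I)
t(G, x) = 8*x
t(-4, Z)*T + I(-9, 7 + 4) = (8*(I*√6))*67 + (-5 + 14/(7 + 4)) = (8*I*√6)*67 + (-5 + 14/11) = 536*I*√6 + (-5 + 14*(1/11)) = 536*I*√6 + (-5 + 14/11) = 536*I*√6 - 41/11 = -41/11 + 536*I*√6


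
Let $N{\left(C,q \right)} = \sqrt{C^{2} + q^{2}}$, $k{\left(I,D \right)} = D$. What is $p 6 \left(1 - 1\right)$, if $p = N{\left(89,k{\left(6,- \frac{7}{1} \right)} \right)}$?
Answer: $0$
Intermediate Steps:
$p = \sqrt{7970}$ ($p = \sqrt{89^{2} + \left(- \frac{7}{1}\right)^{2}} = \sqrt{7921 + \left(\left(-7\right) 1\right)^{2}} = \sqrt{7921 + \left(-7\right)^{2}} = \sqrt{7921 + 49} = \sqrt{7970} \approx 89.275$)
$p 6 \left(1 - 1\right) = \sqrt{7970} \cdot 6 \left(1 - 1\right) = \sqrt{7970} \cdot 6 \cdot 0 = \sqrt{7970} \cdot 0 = 0$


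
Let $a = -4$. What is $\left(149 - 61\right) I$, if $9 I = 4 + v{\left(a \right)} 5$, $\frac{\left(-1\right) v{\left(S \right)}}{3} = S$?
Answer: $\frac{5632}{9} \approx 625.78$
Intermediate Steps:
$v{\left(S \right)} = - 3 S$
$I = \frac{64}{9}$ ($I = \frac{4 + \left(-3\right) \left(-4\right) 5}{9} = \frac{4 + 12 \cdot 5}{9} = \frac{4 + 60}{9} = \frac{1}{9} \cdot 64 = \frac{64}{9} \approx 7.1111$)
$\left(149 - 61\right) I = \left(149 - 61\right) \frac{64}{9} = 88 \cdot \frac{64}{9} = \frac{5632}{9}$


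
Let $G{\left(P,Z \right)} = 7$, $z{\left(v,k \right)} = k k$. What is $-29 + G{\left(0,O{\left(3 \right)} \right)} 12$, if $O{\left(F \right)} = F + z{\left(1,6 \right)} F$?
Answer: $55$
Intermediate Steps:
$z{\left(v,k \right)} = k^{2}$
$O{\left(F \right)} = 37 F$ ($O{\left(F \right)} = F + 6^{2} F = F + 36 F = 37 F$)
$-29 + G{\left(0,O{\left(3 \right)} \right)} 12 = -29 + 7 \cdot 12 = -29 + 84 = 55$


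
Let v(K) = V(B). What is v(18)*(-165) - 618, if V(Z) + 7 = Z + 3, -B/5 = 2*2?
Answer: 3342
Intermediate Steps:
B = -20 (B = -10*2 = -5*4 = -20)
V(Z) = -4 + Z (V(Z) = -7 + (Z + 3) = -7 + (3 + Z) = -4 + Z)
v(K) = -24 (v(K) = -4 - 20 = -24)
v(18)*(-165) - 618 = -24*(-165) - 618 = 3960 - 618 = 3342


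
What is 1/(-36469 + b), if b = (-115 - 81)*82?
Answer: -1/52541 ≈ -1.9033e-5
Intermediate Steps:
b = -16072 (b = -196*82 = -16072)
1/(-36469 + b) = 1/(-36469 - 16072) = 1/(-52541) = -1/52541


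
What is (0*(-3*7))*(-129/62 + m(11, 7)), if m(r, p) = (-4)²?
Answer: 0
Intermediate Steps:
m(r, p) = 16
(0*(-3*7))*(-129/62 + m(11, 7)) = (0*(-3*7))*(-129/62 + 16) = (0*(-21))*(-129*1/62 + 16) = 0*(-129/62 + 16) = 0*(863/62) = 0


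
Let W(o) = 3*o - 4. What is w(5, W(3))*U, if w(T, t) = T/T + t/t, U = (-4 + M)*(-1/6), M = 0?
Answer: 4/3 ≈ 1.3333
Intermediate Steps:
W(o) = -4 + 3*o
U = 2/3 (U = (-4 + 0)*(-1/6) = -(-4)/6 = -4*(-1/6) = 2/3 ≈ 0.66667)
w(T, t) = 2 (w(T, t) = 1 + 1 = 2)
w(5, W(3))*U = 2*(2/3) = 4/3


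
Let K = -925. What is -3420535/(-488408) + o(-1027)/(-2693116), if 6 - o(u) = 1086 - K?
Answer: 5743688775/820037032 ≈ 7.0042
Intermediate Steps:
o(u) = -2005 (o(u) = 6 - (1086 - 1*(-925)) = 6 - (1086 + 925) = 6 - 1*2011 = 6 - 2011 = -2005)
-3420535/(-488408) + o(-1027)/(-2693116) = -3420535/(-488408) - 2005/(-2693116) = -3420535*(-1/488408) - 2005*(-1/2693116) = 3420535/488408 + 5/6716 = 5743688775/820037032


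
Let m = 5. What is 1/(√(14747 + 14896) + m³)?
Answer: -125/14018 + √29643/14018 ≈ 0.0033651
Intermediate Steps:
1/(√(14747 + 14896) + m³) = 1/(√(14747 + 14896) + 5³) = 1/(√29643 + 125) = 1/(125 + √29643)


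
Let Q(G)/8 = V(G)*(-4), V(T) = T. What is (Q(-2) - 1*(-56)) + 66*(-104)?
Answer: -6744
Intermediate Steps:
Q(G) = -32*G (Q(G) = 8*(G*(-4)) = 8*(-4*G) = -32*G)
(Q(-2) - 1*(-56)) + 66*(-104) = (-32*(-2) - 1*(-56)) + 66*(-104) = (64 + 56) - 6864 = 120 - 6864 = -6744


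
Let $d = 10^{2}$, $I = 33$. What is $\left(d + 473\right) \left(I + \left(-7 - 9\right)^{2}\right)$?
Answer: $165597$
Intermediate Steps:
$d = 100$
$\left(d + 473\right) \left(I + \left(-7 - 9\right)^{2}\right) = \left(100 + 473\right) \left(33 + \left(-7 - 9\right)^{2}\right) = 573 \left(33 + \left(-16\right)^{2}\right) = 573 \left(33 + 256\right) = 573 \cdot 289 = 165597$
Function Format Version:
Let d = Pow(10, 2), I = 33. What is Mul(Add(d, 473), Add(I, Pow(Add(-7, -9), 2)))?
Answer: 165597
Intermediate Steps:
d = 100
Mul(Add(d, 473), Add(I, Pow(Add(-7, -9), 2))) = Mul(Add(100, 473), Add(33, Pow(Add(-7, -9), 2))) = Mul(573, Add(33, Pow(-16, 2))) = Mul(573, Add(33, 256)) = Mul(573, 289) = 165597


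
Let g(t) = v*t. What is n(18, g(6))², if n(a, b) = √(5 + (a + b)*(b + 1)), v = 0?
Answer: 23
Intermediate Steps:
g(t) = 0 (g(t) = 0*t = 0)
n(a, b) = √(5 + (1 + b)*(a + b)) (n(a, b) = √(5 + (a + b)*(1 + b)) = √(5 + (1 + b)*(a + b)))
n(18, g(6))² = (√(5 + 18 + 0 + 0² + 18*0))² = (√(5 + 18 + 0 + 0 + 0))² = (√23)² = 23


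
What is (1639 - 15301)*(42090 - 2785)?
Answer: -536984910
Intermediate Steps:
(1639 - 15301)*(42090 - 2785) = -13662*39305 = -536984910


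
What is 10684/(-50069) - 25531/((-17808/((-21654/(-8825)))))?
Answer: 4333584966751/1311437289400 ≈ 3.3045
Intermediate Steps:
10684/(-50069) - 25531/((-17808/((-21654/(-8825))))) = 10684*(-1/50069) - 25531/((-17808/((-21654*(-1/8825))))) = -10684/50069 - 25531/((-17808/21654/8825)) = -10684/50069 - 25531/((-17808*8825/21654)) = -10684/50069 - 25531/(-26192600/3609) = -10684/50069 - 25531*(-3609/26192600) = -10684/50069 + 92141379/26192600 = 4333584966751/1311437289400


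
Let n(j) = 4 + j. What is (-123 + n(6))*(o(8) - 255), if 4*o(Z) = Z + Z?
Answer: 28363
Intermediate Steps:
o(Z) = Z/2 (o(Z) = (Z + Z)/4 = (2*Z)/4 = Z/2)
(-123 + n(6))*(o(8) - 255) = (-123 + (4 + 6))*((1/2)*8 - 255) = (-123 + 10)*(4 - 255) = -113*(-251) = 28363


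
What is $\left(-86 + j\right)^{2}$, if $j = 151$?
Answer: $4225$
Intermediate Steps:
$\left(-86 + j\right)^{2} = \left(-86 + 151\right)^{2} = 65^{2} = 4225$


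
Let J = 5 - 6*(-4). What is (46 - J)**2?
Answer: 289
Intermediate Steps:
J = 29 (J = 5 + 24 = 29)
(46 - J)**2 = (46 - 1*29)**2 = (46 - 29)**2 = 17**2 = 289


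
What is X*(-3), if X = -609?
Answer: 1827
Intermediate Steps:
X*(-3) = -609*(-3) = 1827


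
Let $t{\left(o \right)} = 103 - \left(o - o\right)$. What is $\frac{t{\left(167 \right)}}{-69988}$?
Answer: $- \frac{103}{69988} \approx -0.0014717$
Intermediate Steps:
$t{\left(o \right)} = 103$ ($t{\left(o \right)} = 103 - 0 = 103 + 0 = 103$)
$\frac{t{\left(167 \right)}}{-69988} = \frac{103}{-69988} = 103 \left(- \frac{1}{69988}\right) = - \frac{103}{69988}$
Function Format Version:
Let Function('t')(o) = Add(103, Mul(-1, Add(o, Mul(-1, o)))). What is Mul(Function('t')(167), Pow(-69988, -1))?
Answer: Rational(-103, 69988) ≈ -0.0014717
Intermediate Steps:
Function('t')(o) = 103 (Function('t')(o) = Add(103, Mul(-1, 0)) = Add(103, 0) = 103)
Mul(Function('t')(167), Pow(-69988, -1)) = Mul(103, Pow(-69988, -1)) = Mul(103, Rational(-1, 69988)) = Rational(-103, 69988)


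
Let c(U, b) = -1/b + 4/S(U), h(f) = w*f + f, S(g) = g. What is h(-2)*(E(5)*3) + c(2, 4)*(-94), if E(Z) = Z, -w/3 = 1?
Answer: -209/2 ≈ -104.50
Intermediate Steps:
w = -3 (w = -3*1 = -3)
h(f) = -2*f (h(f) = -3*f + f = -2*f)
c(U, b) = -1/b + 4/U
h(-2)*(E(5)*3) + c(2, 4)*(-94) = (-2*(-2))*(5*3) + (-1/4 + 4/2)*(-94) = 4*15 + (-1*1/4 + 4*(1/2))*(-94) = 60 + (-1/4 + 2)*(-94) = 60 + (7/4)*(-94) = 60 - 329/2 = -209/2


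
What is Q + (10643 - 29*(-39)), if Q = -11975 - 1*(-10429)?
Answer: 10228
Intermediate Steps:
Q = -1546 (Q = -11975 + 10429 = -1546)
Q + (10643 - 29*(-39)) = -1546 + (10643 - 29*(-39)) = -1546 + (10643 - 1*(-1131)) = -1546 + (10643 + 1131) = -1546 + 11774 = 10228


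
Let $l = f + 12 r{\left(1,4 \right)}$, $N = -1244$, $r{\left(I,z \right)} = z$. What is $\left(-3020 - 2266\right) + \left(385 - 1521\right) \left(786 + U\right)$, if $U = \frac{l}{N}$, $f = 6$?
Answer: $- \frac{279319266}{311} \approx -8.9813 \cdot 10^{5}$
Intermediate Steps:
$l = 54$ ($l = 6 + 12 \cdot 4 = 6 + 48 = 54$)
$U = - \frac{27}{622}$ ($U = \frac{54}{-1244} = 54 \left(- \frac{1}{1244}\right) = - \frac{27}{622} \approx -0.043408$)
$\left(-3020 - 2266\right) + \left(385 - 1521\right) \left(786 + U\right) = \left(-3020 - 2266\right) + \left(385 - 1521\right) \left(786 - \frac{27}{622}\right) = -5286 - \frac{277675320}{311} = - \frac{279319266}{311}$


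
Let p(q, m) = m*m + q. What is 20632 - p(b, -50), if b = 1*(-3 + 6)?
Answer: 18129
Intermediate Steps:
b = 3 (b = 1*3 = 3)
p(q, m) = q + m² (p(q, m) = m² + q = q + m²)
20632 - p(b, -50) = 20632 - (3 + (-50)²) = 20632 - (3 + 2500) = 20632 - 1*2503 = 20632 - 2503 = 18129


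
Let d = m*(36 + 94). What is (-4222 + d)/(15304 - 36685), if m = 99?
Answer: -8648/21381 ≈ -0.40447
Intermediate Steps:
d = 12870 (d = 99*(36 + 94) = 99*130 = 12870)
(-4222 + d)/(15304 - 36685) = (-4222 + 12870)/(15304 - 36685) = 8648/(-21381) = 8648*(-1/21381) = -8648/21381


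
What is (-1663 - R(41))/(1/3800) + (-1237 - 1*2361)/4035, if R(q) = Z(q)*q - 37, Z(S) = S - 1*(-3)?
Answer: -52592193598/4035 ≈ -1.3034e+7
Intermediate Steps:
Z(S) = 3 + S (Z(S) = S + 3 = 3 + S)
R(q) = -37 + q*(3 + q) (R(q) = (3 + q)*q - 37 = q*(3 + q) - 37 = -37 + q*(3 + q))
(-1663 - R(41))/(1/3800) + (-1237 - 1*2361)/4035 = (-1663 - (-37 + 41*(3 + 41)))/(1/3800) + (-1237 - 1*2361)/4035 = (-1663 - (-37 + 41*44))/(1/3800) + (-1237 - 2361)*(1/4035) = (-1663 - (-37 + 1804))*3800 - 3598*1/4035 = (-1663 - 1*1767)*3800 - 3598/4035 = (-1663 - 1767)*3800 - 3598/4035 = -3430*3800 - 3598/4035 = -13034000 - 3598/4035 = -52592193598/4035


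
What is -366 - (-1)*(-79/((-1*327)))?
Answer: -119603/327 ≈ -365.76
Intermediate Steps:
-366 - (-1)*(-79/((-1*327))) = -366 - (-1)*(-79/(-327)) = -366 - (-1)*(-79*(-1/327)) = -366 - (-1)*79/327 = -366 - 1*(-79/327) = -366 + 79/327 = -119603/327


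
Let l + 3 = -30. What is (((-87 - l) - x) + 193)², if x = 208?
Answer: 4761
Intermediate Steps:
l = -33 (l = -3 - 30 = -33)
(((-87 - l) - x) + 193)² = (((-87 - 1*(-33)) - 1*208) + 193)² = (((-87 + 33) - 208) + 193)² = ((-54 - 208) + 193)² = (-262 + 193)² = (-69)² = 4761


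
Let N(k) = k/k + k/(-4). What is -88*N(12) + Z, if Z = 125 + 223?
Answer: 524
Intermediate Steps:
Z = 348
N(k) = 1 - k/4 (N(k) = 1 + k*(-1/4) = 1 - k/4)
-88*N(12) + Z = -88*(1 - 1/4*12) + 348 = -88*(1 - 3) + 348 = -88*(-2) + 348 = 176 + 348 = 524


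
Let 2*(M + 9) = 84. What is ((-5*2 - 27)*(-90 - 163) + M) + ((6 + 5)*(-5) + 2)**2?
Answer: 12203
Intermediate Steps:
M = 33 (M = -9 + (1/2)*84 = -9 + 42 = 33)
((-5*2 - 27)*(-90 - 163) + M) + ((6 + 5)*(-5) + 2)**2 = ((-5*2 - 27)*(-90 - 163) + 33) + ((6 + 5)*(-5) + 2)**2 = ((-10 - 27)*(-253) + 33) + (11*(-5) + 2)**2 = (-37*(-253) + 33) + (-55 + 2)**2 = (9361 + 33) + (-53)**2 = 9394 + 2809 = 12203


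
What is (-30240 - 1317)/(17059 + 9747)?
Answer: -31557/26806 ≈ -1.1772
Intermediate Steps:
(-30240 - 1317)/(17059 + 9747) = -31557/26806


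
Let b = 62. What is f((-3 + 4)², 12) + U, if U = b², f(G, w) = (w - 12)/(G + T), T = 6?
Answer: 3844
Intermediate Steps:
f(G, w) = (-12 + w)/(6 + G) (f(G, w) = (w - 12)/(G + 6) = (-12 + w)/(6 + G))
U = 3844 (U = 62² = 3844)
f((-3 + 4)², 12) + U = (-12 + 12)/(6 + (-3 + 4)²) + 3844 = 0/(6 + 1²) + 3844 = 0/(6 + 1) + 3844 = 0/7 + 3844 = (⅐)*0 + 3844 = 0 + 3844 = 3844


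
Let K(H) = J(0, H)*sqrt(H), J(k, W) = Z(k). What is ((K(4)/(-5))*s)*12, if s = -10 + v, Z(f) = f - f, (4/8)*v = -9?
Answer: 0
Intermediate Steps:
v = -18 (v = 2*(-9) = -18)
Z(f) = 0
J(k, W) = 0
s = -28 (s = -10 - 18 = -28)
K(H) = 0 (K(H) = 0*sqrt(H) = 0)
((K(4)/(-5))*s)*12 = ((0/(-5))*(-28))*12 = ((0*(-1/5))*(-28))*12 = (0*(-28))*12 = 0*12 = 0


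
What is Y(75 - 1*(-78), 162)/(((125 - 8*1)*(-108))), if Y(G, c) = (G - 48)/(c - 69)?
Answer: -35/391716 ≈ -8.9350e-5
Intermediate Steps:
Y(G, c) = (-48 + G)/(-69 + c)
Y(75 - 1*(-78), 162)/(((125 - 8*1)*(-108))) = ((-48 + (75 - 1*(-78)))/(-69 + 162))/(((125 - 8*1)*(-108))) = ((-48 + (75 + 78))/93)/(((125 - 8)*(-108))) = ((-48 + 153)/93)/((117*(-108))) = ((1/93)*105)/(-12636) = (35/31)*(-1/12636) = -35/391716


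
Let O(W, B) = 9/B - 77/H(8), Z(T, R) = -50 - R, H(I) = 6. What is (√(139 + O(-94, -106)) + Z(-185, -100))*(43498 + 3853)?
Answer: 2367550 + 47351*√3187473/159 ≈ 2.8992e+6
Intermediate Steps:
O(W, B) = -77/6 + 9/B (O(W, B) = 9/B - 77/6 = -77/6 + 9/B)
(√(139 + O(-94, -106)) + Z(-185, -100))*(43498 + 3853) = (√(139 + (-77/6 + 9/(-106))) + (-50 - 1*(-100)))*(43498 + 3853) = (√(139 + (-77/6 + 9*(-1/106))) + (-50 + 100))*47351 = (√(139 + (-77/6 - 9/106)) + 50)*47351 = (√(139 - 2054/159) + 50)*47351 = (√(20047/159) + 50)*47351 = (√3187473/159 + 50)*47351 = (50 + √3187473/159)*47351 = 2367550 + 47351*√3187473/159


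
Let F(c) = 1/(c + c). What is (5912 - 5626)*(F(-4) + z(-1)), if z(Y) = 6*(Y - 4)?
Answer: -34463/4 ≈ -8615.8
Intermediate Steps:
z(Y) = -24 + 6*Y (z(Y) = 6*(-4 + Y) = -24 + 6*Y)
F(c) = 1/(2*c)
(5912 - 5626)*(F(-4) + z(-1)) = (5912 - 5626)*((½)/(-4) + (-24 + 6*(-1))) = 286*((½)*(-¼) + (-24 - 6)) = 286*(-⅛ - 30) = 286*(-241/8) = -34463/4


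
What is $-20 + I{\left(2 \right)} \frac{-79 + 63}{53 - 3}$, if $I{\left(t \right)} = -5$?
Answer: $- \frac{92}{5} \approx -18.4$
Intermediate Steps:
$-20 + I{\left(2 \right)} \frac{-79 + 63}{53 - 3} = -20 - 5 \frac{-79 + 63}{53 - 3} = -20 - 5 \left(- \frac{16}{50}\right) = -20 - 5 \left(\left(-16\right) \frac{1}{50}\right) = -20 - - \frac{8}{5} = -20 + \frac{8}{5} = - \frac{92}{5}$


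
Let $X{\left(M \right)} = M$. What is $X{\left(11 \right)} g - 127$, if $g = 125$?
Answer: $1248$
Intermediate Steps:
$X{\left(11 \right)} g - 127 = 11 \cdot 125 - 127 = 1375 - 127 = 1248$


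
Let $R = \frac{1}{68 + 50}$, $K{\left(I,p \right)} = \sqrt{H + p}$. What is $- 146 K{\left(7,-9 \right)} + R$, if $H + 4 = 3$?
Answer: $\frac{1}{118} - 146 i \sqrt{10} \approx 0.0084746 - 461.69 i$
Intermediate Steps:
$H = -1$ ($H = -4 + 3 = -1$)
$K{\left(I,p \right)} = \sqrt{-1 + p}$
$R = \frac{1}{118} \approx 0.0084746$
$- 146 K{\left(7,-9 \right)} + R = - 146 \sqrt{-1 - 9} + \frac{1}{118} = - 146 \sqrt{-10} + \frac{1}{118} = - 146 i \sqrt{10} + \frac{1}{118} = \frac{1}{118} - 146 i \sqrt{10}$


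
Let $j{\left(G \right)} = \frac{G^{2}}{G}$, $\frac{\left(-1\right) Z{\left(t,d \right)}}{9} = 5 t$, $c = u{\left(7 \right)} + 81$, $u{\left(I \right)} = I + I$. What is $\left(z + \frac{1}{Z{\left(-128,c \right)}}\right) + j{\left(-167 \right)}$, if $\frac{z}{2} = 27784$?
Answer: $\frac{319109761}{5760} \approx 55401.0$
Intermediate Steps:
$z = 55568$ ($z = 2 \cdot 27784 = 55568$)
$u{\left(I \right)} = 2 I$
$c = 95$ ($c = 2 \cdot 7 + 81 = 14 + 81 = 95$)
$Z{\left(t,d \right)} = - 45 t$ ($Z{\left(t,d \right)} = - 9 \cdot 5 t = - 45 t$)
$j{\left(G \right)} = G$
$\left(z + \frac{1}{Z{\left(-128,c \right)}}\right) + j{\left(-167 \right)} = \left(55568 + \frac{1}{\left(-45\right) \left(-128\right)}\right) - 167 = \left(55568 + \frac{1}{5760}\right) - 167 = \frac{320071681}{5760} - 167 = \frac{319109761}{5760}$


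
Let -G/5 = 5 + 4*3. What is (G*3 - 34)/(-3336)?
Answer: 289/3336 ≈ 0.086631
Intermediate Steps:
G = -85 (G = -5*(5 + 4*3) = -5*(5 + 12) = -5*17 = -85)
(G*3 - 34)/(-3336) = (-85*3 - 34)/(-3336) = (-255 - 34)*(-1/3336) = -289*(-1/3336) = 289/3336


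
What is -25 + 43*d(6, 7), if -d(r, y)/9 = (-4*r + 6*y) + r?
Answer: -9313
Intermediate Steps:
d(r, y) = -54*y + 27*r (d(r, y) = -9*((-4*r + 6*y) + r) = -9*(-3*r + 6*y) = -54*y + 27*r)
-25 + 43*d(6, 7) = -25 + 43*(-54*7 + 27*6) = -25 + 43*(-378 + 162) = -25 + 43*(-216) = -25 - 9288 = -9313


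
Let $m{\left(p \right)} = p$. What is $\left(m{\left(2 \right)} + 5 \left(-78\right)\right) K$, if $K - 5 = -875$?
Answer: $337560$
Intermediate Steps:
$K = -870$ ($K = 5 - 875 = -870$)
$\left(m{\left(2 \right)} + 5 \left(-78\right)\right) K = \left(2 + 5 \left(-78\right)\right) \left(-870\right) = \left(2 - 390\right) \left(-870\right) = \left(-388\right) \left(-870\right) = 337560$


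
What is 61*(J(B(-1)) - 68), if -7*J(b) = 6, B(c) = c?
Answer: -29402/7 ≈ -4200.3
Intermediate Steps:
J(b) = -6/7 (J(b) = -1/7*6 = -6/7)
61*(J(B(-1)) - 68) = 61*(-6/7 - 68) = 61*(-482/7) = -29402/7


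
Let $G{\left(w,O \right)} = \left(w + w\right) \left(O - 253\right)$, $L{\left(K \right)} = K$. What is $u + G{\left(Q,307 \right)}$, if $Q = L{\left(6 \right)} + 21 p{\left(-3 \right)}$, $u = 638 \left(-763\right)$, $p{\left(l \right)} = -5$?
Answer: $-497486$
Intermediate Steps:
$u = -486794$
$Q = -99$ ($Q = 6 + 21 \left(-5\right) = 6 - 105 = -99$)
$G{\left(w,O \right)} = 2 w \left(-253 + O\right)$
$u + G{\left(Q,307 \right)} = -486794 + 2 \left(-99\right) \left(-253 + 307\right) = -486794 + 2 \left(-99\right) 54 = -486794 - 10692 = -497486$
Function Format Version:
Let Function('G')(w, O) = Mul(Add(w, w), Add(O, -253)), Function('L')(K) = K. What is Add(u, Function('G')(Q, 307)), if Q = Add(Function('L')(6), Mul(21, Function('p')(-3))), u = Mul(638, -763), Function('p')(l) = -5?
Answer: -497486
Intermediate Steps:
u = -486794
Q = -99 (Q = Add(6, Mul(21, -5)) = Add(6, -105) = -99)
Function('G')(w, O) = Mul(2, w, Add(-253, O)) (Function('G')(w, O) = Mul(Mul(2, w), Add(-253, O)) = Mul(2, w, Add(-253, O)))
Add(u, Function('G')(Q, 307)) = Add(-486794, Mul(2, -99, Add(-253, 307))) = Add(-486794, Mul(2, -99, 54)) = Add(-486794, -10692) = -497486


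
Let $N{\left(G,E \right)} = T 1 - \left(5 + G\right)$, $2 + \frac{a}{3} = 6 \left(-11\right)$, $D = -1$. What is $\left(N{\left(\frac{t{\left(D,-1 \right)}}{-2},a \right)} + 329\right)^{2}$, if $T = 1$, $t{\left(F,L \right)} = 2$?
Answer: $106276$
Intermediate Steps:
$a = -204$ ($a = -6 + 3 \cdot 6 \left(-11\right) = -6 + 3 \left(-66\right) = -6 - 198 = -204$)
$N{\left(G,E \right)} = -4 - G$ ($N{\left(G,E \right)} = 1 \cdot 1 - \left(5 + G\right) = 1 - \left(5 + G\right) = -4 - G$)
$\left(N{\left(\frac{t{\left(D,-1 \right)}}{-2},a \right)} + 329\right)^{2} = \left(\left(-4 - \frac{2}{-2}\right) + 329\right)^{2} = \left(\left(-4 - 2 \left(- \frac{1}{2}\right)\right) + 329\right)^{2} = \left(\left(-4 - -1\right) + 329\right)^{2} = \left(\left(-4 + 1\right) + 329\right)^{2} = \left(-3 + 329\right)^{2} = 326^{2} = 106276$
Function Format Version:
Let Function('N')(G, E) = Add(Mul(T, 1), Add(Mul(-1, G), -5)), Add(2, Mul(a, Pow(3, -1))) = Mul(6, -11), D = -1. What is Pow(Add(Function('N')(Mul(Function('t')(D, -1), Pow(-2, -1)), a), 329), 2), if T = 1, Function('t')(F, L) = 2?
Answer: 106276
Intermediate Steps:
a = -204 (a = Add(-6, Mul(3, Mul(6, -11))) = Add(-6, Mul(3, -66)) = Add(-6, -198) = -204)
Function('N')(G, E) = Add(-4, Mul(-1, G)) (Function('N')(G, E) = Add(Mul(1, 1), Add(Mul(-1, G), -5)) = Add(1, Add(-5, Mul(-1, G))) = Add(-4, Mul(-1, G)))
Pow(Add(Function('N')(Mul(Function('t')(D, -1), Pow(-2, -1)), a), 329), 2) = Pow(Add(Add(-4, Mul(-1, Mul(2, Pow(-2, -1)))), 329), 2) = Pow(Add(Add(-4, Mul(-1, Mul(2, Rational(-1, 2)))), 329), 2) = Pow(Add(Add(-4, Mul(-1, -1)), 329), 2) = Pow(Add(Add(-4, 1), 329), 2) = Pow(Add(-3, 329), 2) = Pow(326, 2) = 106276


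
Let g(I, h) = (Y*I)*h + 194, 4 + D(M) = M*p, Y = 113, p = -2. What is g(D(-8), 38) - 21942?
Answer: 29780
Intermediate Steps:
D(M) = -4 - 2*M (D(M) = -4 + M*(-2) = -4 - 2*M)
g(I, h) = 194 + 113*I*h (g(I, h) = (113*I)*h + 194 = 113*I*h + 194 = 194 + 113*I*h)
g(D(-8), 38) - 21942 = (194 + 113*(-4 - 2*(-8))*38) - 21942 = (194 + 113*(-4 + 16)*38) - 21942 = (194 + 113*12*38) - 21942 = (194 + 51528) - 21942 = 51722 - 21942 = 29780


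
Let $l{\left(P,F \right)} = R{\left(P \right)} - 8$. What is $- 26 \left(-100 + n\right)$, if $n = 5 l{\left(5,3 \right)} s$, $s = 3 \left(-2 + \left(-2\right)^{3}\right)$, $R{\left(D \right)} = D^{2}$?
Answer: $68900$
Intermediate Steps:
$l{\left(P,F \right)} = -8 + P^{2}$ ($l{\left(P,F \right)} = P^{2} - 8 = -8 + P^{2}$)
$s = -30$ ($s = 3 \left(-2 - 8\right) = 3 \left(-10\right) = -30$)
$n = -2550$ ($n = 5 \left(-8 + 5^{2}\right) \left(-30\right) = 5 \left(-8 + 25\right) \left(-30\right) = 5 \cdot 17 \left(-30\right) = 85 \left(-30\right) = -2550$)
$- 26 \left(-100 + n\right) = - 26 \left(-100 - 2550\right) = \left(-26\right) \left(-2650\right) = 68900$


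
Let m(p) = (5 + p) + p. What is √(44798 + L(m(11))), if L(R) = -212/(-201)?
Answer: √1809926610/201 ≈ 211.66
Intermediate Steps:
m(p) = 5 + 2*p
L(R) = 212/201 (L(R) = -212*(-1/201) = 212/201)
√(44798 + L(m(11))) = √(44798 + 212/201) = √(9004610/201) = √1809926610/201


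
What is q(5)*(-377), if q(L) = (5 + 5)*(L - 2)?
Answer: -11310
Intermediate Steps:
q(L) = -20 + 10*L (q(L) = 10*(-2 + L) = -20 + 10*L)
q(5)*(-377) = (-20 + 10*5)*(-377) = (-20 + 50)*(-377) = 30*(-377) = -11310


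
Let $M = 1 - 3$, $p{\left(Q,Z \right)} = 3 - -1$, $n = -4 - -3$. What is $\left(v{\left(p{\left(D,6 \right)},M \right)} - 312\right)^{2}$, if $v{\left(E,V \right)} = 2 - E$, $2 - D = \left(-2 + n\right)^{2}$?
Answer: $98596$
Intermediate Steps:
$n = -1$ ($n = -4 + 3 = -1$)
$D = -7$ ($D = 2 - \left(-2 - 1\right)^{2} = 2 - \left(-3\right)^{2} = 2 - 9 = -7$)
$p{\left(Q,Z \right)} = 4$ ($p{\left(Q,Z \right)} = 3 + 1 = 4$)
$M = -2$
$\left(v{\left(p{\left(D,6 \right)},M \right)} - 312\right)^{2} = \left(\left(2 - 4\right) - 312\right)^{2} = \left(-2 - 312\right)^{2} = \left(-314\right)^{2} = 98596$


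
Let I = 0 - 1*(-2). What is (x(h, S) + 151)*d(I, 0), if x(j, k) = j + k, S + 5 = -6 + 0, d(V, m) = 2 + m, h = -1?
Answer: 278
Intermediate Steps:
I = 2 (I = 0 + 2 = 2)
S = -11 (S = -5 + (-6 + 0) = -5 - 6 = -11)
(x(h, S) + 151)*d(I, 0) = ((-1 - 11) + 151)*(2 + 0) = (-12 + 151)*2 = 139*2 = 278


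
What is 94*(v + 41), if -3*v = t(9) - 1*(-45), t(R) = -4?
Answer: 7708/3 ≈ 2569.3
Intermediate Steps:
v = -41/3 (v = -(-4 - 1*(-45))/3 = -(-4 + 45)/3 = -⅓*41 = -41/3 ≈ -13.667)
94*(v + 41) = 94*(-41/3 + 41) = 94*(82/3) = 7708/3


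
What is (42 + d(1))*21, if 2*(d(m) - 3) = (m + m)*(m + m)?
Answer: 987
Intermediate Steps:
d(m) = 3 + 2*m**2 (d(m) = 3 + ((m + m)*(m + m))/2 = 3 + ((2*m)*(2*m))/2 = 3 + (4*m**2)/2 = 3 + 2*m**2)
(42 + d(1))*21 = (42 + (3 + 2*1**2))*21 = (42 + (3 + 2*1))*21 = (42 + (3 + 2))*21 = (42 + 5)*21 = 47*21 = 987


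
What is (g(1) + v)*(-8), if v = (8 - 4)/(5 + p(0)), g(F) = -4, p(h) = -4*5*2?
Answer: 1152/35 ≈ 32.914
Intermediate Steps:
p(h) = -40 (p(h) = -20*2 = -40)
v = -4/35 (v = (8 - 4)/(5 - 40) = 4/(-35) = 4*(-1/35) = -4/35 ≈ -0.11429)
(g(1) + v)*(-8) = (-4 - 4/35)*(-8) = -144/35*(-8) = 1152/35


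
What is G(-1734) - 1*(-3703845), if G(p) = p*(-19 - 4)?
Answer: 3743727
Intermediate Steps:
G(p) = -23*p (G(p) = p*(-23) = -23*p)
G(-1734) - 1*(-3703845) = -23*(-1734) - 1*(-3703845) = 39882 + 3703845 = 3743727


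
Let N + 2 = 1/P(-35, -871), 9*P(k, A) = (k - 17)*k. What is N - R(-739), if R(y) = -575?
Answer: 1042869/1820 ≈ 573.00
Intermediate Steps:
P(k, A) = k*(-17 + k)/9 (P(k, A) = ((k - 17)*k)/9 = ((-17 + k)*k)/9 = (k*(-17 + k))/9 = k*(-17 + k)/9)
N = -3631/1820 (N = -2 + 1/((⅑)*(-35)*(-17 - 35)) = -2 + 1/((⅑)*(-35)*(-52)) = -2 + 1/(1820/9) = -2 + 9/1820 = -3631/1820 ≈ -1.9951)
N - R(-739) = -3631/1820 - 1*(-575) = -3631/1820 + 575 = 1042869/1820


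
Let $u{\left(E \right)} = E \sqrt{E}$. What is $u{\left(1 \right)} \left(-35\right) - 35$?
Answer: $-70$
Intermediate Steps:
$u{\left(E \right)} = E^{\frac{3}{2}}$
$u{\left(1 \right)} \left(-35\right) - 35 = 1^{\frac{3}{2}} \left(-35\right) - 35 = 1 \left(-35\right) - 35 = -35 - 35 = -70$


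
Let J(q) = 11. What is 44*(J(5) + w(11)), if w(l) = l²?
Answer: 5808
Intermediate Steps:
44*(J(5) + w(11)) = 44*(11 + 11²) = 44*(11 + 121) = 44*132 = 5808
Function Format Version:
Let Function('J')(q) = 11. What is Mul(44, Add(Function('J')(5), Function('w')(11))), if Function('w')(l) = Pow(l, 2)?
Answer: 5808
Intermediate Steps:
Mul(44, Add(Function('J')(5), Function('w')(11))) = Mul(44, Add(11, Pow(11, 2))) = Mul(44, Add(11, 121)) = Mul(44, 132) = 5808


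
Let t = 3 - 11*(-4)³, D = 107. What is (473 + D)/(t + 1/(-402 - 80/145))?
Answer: 6770920/8253489 ≈ 0.82037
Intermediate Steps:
t = 707 (t = 3 - 11*(-64) = 3 + 704 = 707)
(473 + D)/(t + 1/(-402 - 80/145)) = (473 + 107)/(707 + 1/(-402 - 80/145)) = 580/(707 + 1/(-402 - 80*1/145)) = 580/(707 + 1/(-402 - 16/29)) = 580/(707 + 1/(-11674/29)) = 580/(707 - 29/11674) = 580/(8253489/11674) = 580*(11674/8253489) = 6770920/8253489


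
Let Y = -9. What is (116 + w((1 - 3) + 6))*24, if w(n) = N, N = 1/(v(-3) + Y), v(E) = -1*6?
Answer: 13912/5 ≈ 2782.4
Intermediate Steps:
v(E) = -6
N = -1/15 (N = 1/(-6 - 9) = 1/(-15) = -1/15 ≈ -0.066667)
w(n) = -1/15
(116 + w((1 - 3) + 6))*24 = (116 - 1/15)*24 = (1739/15)*24 = 13912/5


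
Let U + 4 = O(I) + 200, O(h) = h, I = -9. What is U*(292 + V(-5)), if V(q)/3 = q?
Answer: 51799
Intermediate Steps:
V(q) = 3*q
U = 187 (U = -4 + (-9 + 200) = -4 + 191 = 187)
U*(292 + V(-5)) = 187*(292 + 3*(-5)) = 187*(292 - 15) = 187*277 = 51799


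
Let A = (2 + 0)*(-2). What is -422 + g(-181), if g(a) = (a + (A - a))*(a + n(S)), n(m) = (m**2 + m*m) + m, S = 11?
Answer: -710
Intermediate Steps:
A = -4 (A = 2*(-2) = -4)
n(m) = m + 2*m**2 (n(m) = (m**2 + m**2) + m = 2*m**2 + m = m + 2*m**2)
g(a) = -1012 - 4*a (g(a) = (a + (-4 - a))*(a + 11*(1 + 2*11)) = -4*(a + 11*(1 + 22)) = -4*(a + 11*23) = -4*(a + 253) = -4*(253 + a) = -1012 - 4*a)
-422 + g(-181) = -422 + (-1012 - 4*(-181)) = -422 + (-1012 + 724) = -422 - 288 = -710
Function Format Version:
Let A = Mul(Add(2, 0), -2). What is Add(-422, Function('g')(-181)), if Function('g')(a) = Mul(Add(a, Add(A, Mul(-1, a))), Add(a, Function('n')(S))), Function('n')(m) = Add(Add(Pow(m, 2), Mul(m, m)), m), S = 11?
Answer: -710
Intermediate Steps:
A = -4 (A = Mul(2, -2) = -4)
Function('n')(m) = Add(m, Mul(2, Pow(m, 2))) (Function('n')(m) = Add(Add(Pow(m, 2), Pow(m, 2)), m) = Add(Mul(2, Pow(m, 2)), m) = Add(m, Mul(2, Pow(m, 2))))
Function('g')(a) = Add(-1012, Mul(-4, a)) (Function('g')(a) = Mul(Add(a, Add(-4, Mul(-1, a))), Add(a, Mul(11, Add(1, Mul(2, 11))))) = Mul(-4, Add(a, Mul(11, Add(1, 22)))) = Mul(-4, Add(a, Mul(11, 23))) = Mul(-4, Add(a, 253)) = Mul(-4, Add(253, a)) = Add(-1012, Mul(-4, a)))
Add(-422, Function('g')(-181)) = Add(-422, Add(-1012, Mul(-4, -181))) = Add(-422, Add(-1012, 724)) = Add(-422, -288) = -710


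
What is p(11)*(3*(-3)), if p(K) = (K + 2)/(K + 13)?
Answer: -39/8 ≈ -4.8750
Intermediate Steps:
p(K) = (2 + K)/(13 + K)
p(11)*(3*(-3)) = ((2 + 11)/(13 + 11))*(3*(-3)) = (13/24)*(-9) = -39/8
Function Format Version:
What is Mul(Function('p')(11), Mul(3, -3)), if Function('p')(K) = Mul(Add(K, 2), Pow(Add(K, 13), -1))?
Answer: Rational(-39, 8) ≈ -4.8750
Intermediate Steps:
Function('p')(K) = Mul(Pow(Add(13, K), -1), Add(2, K)) (Function('p')(K) = Mul(Add(2, K), Pow(Add(13, K), -1)) = Mul(Pow(Add(13, K), -1), Add(2, K)))
Mul(Function('p')(11), Mul(3, -3)) = Mul(Mul(Pow(Add(13, 11), -1), Add(2, 11)), Mul(3, -3)) = Mul(Mul(Pow(24, -1), 13), -9) = Mul(Mul(Rational(1, 24), 13), -9) = Mul(Rational(13, 24), -9) = Rational(-39, 8)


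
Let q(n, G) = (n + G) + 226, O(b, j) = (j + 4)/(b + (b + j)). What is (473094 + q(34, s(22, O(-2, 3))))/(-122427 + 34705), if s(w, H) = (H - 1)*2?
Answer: -236669/43861 ≈ -5.3959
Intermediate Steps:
O(b, j) = (4 + j)/(j + 2*b)
s(w, H) = -2 + 2*H (s(w, H) = (-1 + H)*2 = -2 + 2*H)
q(n, G) = 226 + G + n (q(n, G) = (G + n) + 226 = 226 + G + n)
(473094 + q(34, s(22, O(-2, 3))))/(-122427 + 34705) = (473094 + (226 + (-2 + 2*((4 + 3)/(3 + 2*(-2)))) + 34))/(-122427 + 34705) = (473094 + (226 + (-2 + 2*(7/(3 - 4))) + 34))/(-87722) = (473094 + (226 + (-2 + 2*(7/(-1))) + 34))*(-1/87722) = (473094 + (226 + (-2 + 2*(-1*7)) + 34))*(-1/87722) = (473094 + (226 + (-2 + 2*(-7)) + 34))*(-1/87722) = (473094 + (226 + (-2 - 14) + 34))*(-1/87722) = (473094 + (226 - 16 + 34))*(-1/87722) = (473094 + 244)*(-1/87722) = 473338*(-1/87722) = -236669/43861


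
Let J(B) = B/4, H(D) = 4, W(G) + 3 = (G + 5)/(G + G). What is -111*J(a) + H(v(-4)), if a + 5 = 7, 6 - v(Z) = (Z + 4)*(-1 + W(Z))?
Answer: -103/2 ≈ -51.500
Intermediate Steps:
W(G) = -3 + (5 + G)/(2*G) (W(G) = -3 + (G + 5)/(G + G) = -3 + (5 + G)/((2*G)) = -3 + (5 + G)*(1/(2*G)) = -3 + (5 + G)/(2*G))
v(Z) = 6 - (-1 + 5*(1 - Z)/(2*Z))*(4 + Z) (v(Z) = 6 - (Z + 4)*(-1 + 5*(1 - Z)/(2*Z)) = 6 - (4 + Z)*(-1 + 5*(1 - Z)/(2*Z)) = 6 - (-1 + 5*(1 - Z)/(2*Z))*(4 + Z))
a = 2 (a = -5 + 7 = 2)
J(B) = B/4 (J(B) = B*(¼) = B/4)
-111*J(a) + H(v(-4)) = -111*2/4 + 4 = -111*½ + 4 = -111/2 + 4 = -103/2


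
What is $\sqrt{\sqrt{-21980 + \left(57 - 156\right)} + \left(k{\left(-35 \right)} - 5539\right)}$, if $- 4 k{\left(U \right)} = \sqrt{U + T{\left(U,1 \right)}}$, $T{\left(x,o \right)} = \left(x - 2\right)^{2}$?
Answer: $\frac{\sqrt{-22156 - \sqrt{1334} + 4 i \sqrt{22079}}}{2} \approx 0.99735 + 74.492 i$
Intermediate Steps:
$T{\left(x,o \right)} = \left(-2 + x\right)^{2}$
$k{\left(U \right)} = - \frac{\sqrt{U + \left(-2 + U\right)^{2}}}{4}$
$\sqrt{\sqrt{-21980 + \left(57 - 156\right)} + \left(k{\left(-35 \right)} - 5539\right)} = \sqrt{\sqrt{-21980 + \left(57 - 156\right)} - \left(5539 + \frac{\sqrt{-35 + \left(-2 - 35\right)^{2}}}{4}\right)} = \sqrt{\sqrt{-21980 + \left(57 - 156\right)} - \left(5539 + \frac{\sqrt{-35 + \left(-37\right)^{2}}}{4}\right)} = \sqrt{\sqrt{-21980 - 99} - \left(5539 + \frac{\sqrt{-35 + 1369}}{4}\right)} = \sqrt{\sqrt{-22079} - \left(5539 + \frac{\sqrt{1334}}{4}\right)} = \sqrt{i \sqrt{22079} - \left(5539 + \frac{\sqrt{1334}}{4}\right)} = \sqrt{-5539 - \frac{\sqrt{1334}}{4} + i \sqrt{22079}}$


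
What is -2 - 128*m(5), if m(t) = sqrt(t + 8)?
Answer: -2 - 128*sqrt(13) ≈ -463.51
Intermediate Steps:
m(t) = sqrt(8 + t)
-2 - 128*m(5) = -2 - 128*sqrt(8 + 5) = -2 - 128*sqrt(13)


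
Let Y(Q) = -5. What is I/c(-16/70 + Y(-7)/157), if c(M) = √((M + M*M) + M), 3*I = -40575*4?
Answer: 297279500*I*√12561/414513 ≈ 80378.0*I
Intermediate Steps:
I = -54100 (I = (-40575*4)/3 = (⅓)*(-162300) = -54100)
c(M) = √(M² + 2*M) (c(M) = √((M + M²) + M) = √(M² + 2*M))
I/c(-16/70 + Y(-7)/157) = -54100*1/(√(2 + (-16/70 - 5/157))*√(-16/70 - 5/157)) = -54100*1/(√(2 + (-16*1/70 - 5*1/157))*√(-16*1/70 - 5*1/157)) = -54100*1/(√(2 + (-8/35 - 5/157))*√(-8/35 - 5/157)) = -54100*(-I*√873705/(477*√(2 - 1431/5495))) = -54100*(-5495*I*√12561/414513) = -(-297279500)*I*√12561/414513 = 297279500*I*√12561/414513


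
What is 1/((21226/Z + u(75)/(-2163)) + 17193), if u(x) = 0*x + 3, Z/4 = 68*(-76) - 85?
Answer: 73542/1264333213 ≈ 5.8167e-5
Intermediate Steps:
Z = -21012 (Z = 4*(68*(-76) - 85) = 4*(-5168 - 85) = 4*(-5253) = -21012)
u(x) = 3 (u(x) = 0 + 3 = 3)
1/((21226/Z + u(75)/(-2163)) + 17193) = 1/((21226/(-21012) + 3/(-2163)) + 17193) = 1/((21226*(-1/21012) + 3*(-1/2163)) + 17193) = 1/((-10613/10506 - 1/721) + 17193) = 1/(-74393/73542 + 17193) = 1/(1264333213/73542) = 73542/1264333213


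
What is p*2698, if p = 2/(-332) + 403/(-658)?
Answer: -45566522/27307 ≈ -1668.7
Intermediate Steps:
p = -16889/27307 (p = 2*(-1/332) + 403*(-1/658) = -1/166 - 403/658 = -16889/27307 ≈ -0.61849)
p*2698 = -16889/27307*2698 = -45566522/27307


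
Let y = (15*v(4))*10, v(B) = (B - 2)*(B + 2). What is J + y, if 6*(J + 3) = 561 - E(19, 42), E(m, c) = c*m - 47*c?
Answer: 4173/2 ≈ 2086.5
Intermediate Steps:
v(B) = (-2 + B)*(2 + B)
E(m, c) = -47*c + c*m
J = 573/2 (J = -3 + (561 - 42*(-47 + 19))/6 = -3 + (561 - 42*(-28))/6 = -3 + (561 - 1*(-1176))/6 = -3 + (561 + 1176)/6 = -3 + (1/6)*1737 = -3 + 579/2 = 573/2 ≈ 286.50)
y = 1800 (y = (15*(-4 + 4**2))*10 = (15*(-4 + 16))*10 = (15*12)*10 = 180*10 = 1800)
J + y = 573/2 + 1800 = 4173/2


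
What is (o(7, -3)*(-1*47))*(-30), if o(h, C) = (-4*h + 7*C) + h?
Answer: -59220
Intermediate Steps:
o(h, C) = -3*h + 7*C
(o(7, -3)*(-1*47))*(-30) = ((-3*7 + 7*(-3))*(-1*47))*(-30) = ((-21 - 21)*(-47))*(-30) = -42*(-47)*(-30) = 1974*(-30) = -59220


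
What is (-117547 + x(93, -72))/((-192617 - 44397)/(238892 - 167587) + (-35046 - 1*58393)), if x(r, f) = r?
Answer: 8375057470/6662904909 ≈ 1.2570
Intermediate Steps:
(-117547 + x(93, -72))/((-192617 - 44397)/(238892 - 167587) + (-35046 - 1*58393)) = (-117547 + 93)/((-192617 - 44397)/(238892 - 167587) + (-35046 - 1*58393)) = -117454/(-237014/71305 + (-35046 - 58393)) = -117454/(-237014*1/71305 - 93439) = -117454/(-237014/71305 - 93439) = -117454/(-6662904909/71305) = -117454*(-71305/6662904909) = 8375057470/6662904909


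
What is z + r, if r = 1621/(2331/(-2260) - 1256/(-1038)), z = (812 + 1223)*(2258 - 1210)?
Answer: 448678601620/209491 ≈ 2.1418e+6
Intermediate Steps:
z = 2132680 (z = 2035*1048 = 2132680)
r = 1901335740/209491 (r = 1621/(2331*(-1/2260) - 1256*(-1/1038)) = 1621/(-2331/2260 + 628/519) = 1621/(209491/1172940) = 1621*(1172940/209491) = 1901335740/209491 ≈ 9076.0)
z + r = 2132680 + 1901335740/209491 = 448678601620/209491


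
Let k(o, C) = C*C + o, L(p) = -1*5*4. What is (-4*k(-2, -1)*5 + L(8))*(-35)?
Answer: 0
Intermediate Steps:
L(p) = -20 (L(p) = -5*4 = -20)
k(o, C) = o + C² (k(o, C) = C² + o = o + C²)
(-4*k(-2, -1)*5 + L(8))*(-35) = (-4*(-2 + (-1)²)*5 - 20)*(-35) = (-4*(-2 + 1)*5 - 20)*(-35) = (-4*(-1)*5 - 20)*(-35) = (4*5 - 20)*(-35) = (20 - 20)*(-35) = 0*(-35) = 0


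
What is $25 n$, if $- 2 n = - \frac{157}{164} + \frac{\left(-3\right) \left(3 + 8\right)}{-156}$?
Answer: $\frac{19875}{2132} \approx 9.3222$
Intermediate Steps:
$n = \frac{795}{2132}$ ($n = - \frac{- \frac{157}{164} + \frac{\left(-3\right) \left(3 + 8\right)}{-156}}{2} = - \frac{\left(-157\right) \frac{1}{164} + \left(-3\right) 11 \left(- \frac{1}{156}\right)}{2} = - \frac{- \frac{157}{164} - - \frac{11}{52}}{2} = - \frac{- \frac{157}{164} + \frac{11}{52}}{2} = \left(- \frac{1}{2}\right) \left(- \frac{795}{1066}\right) = \frac{795}{2132} \approx 0.37289$)
$25 n = 25 \cdot \frac{795}{2132} = \frac{19875}{2132}$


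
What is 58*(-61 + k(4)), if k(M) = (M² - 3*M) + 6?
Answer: -2958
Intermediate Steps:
k(M) = 6 + M² - 3*M
58*(-61 + k(4)) = 58*(-61 + (6 + 4² - 3*4)) = 58*(-61 + (6 + 16 - 12)) = 58*(-61 + 10) = 58*(-51) = -2958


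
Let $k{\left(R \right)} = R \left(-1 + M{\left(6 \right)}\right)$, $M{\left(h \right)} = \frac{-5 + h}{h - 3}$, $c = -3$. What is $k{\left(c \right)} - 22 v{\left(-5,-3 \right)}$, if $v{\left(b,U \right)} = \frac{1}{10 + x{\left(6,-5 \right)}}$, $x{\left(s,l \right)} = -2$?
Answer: $- \frac{3}{4} \approx -0.75$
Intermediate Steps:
$M{\left(h \right)} = \frac{-5 + h}{-3 + h}$
$v{\left(b,U \right)} = \frac{1}{8}$ ($v{\left(b,U \right)} = \frac{1}{10 - 2} = \frac{1}{8}$)
$k{\left(R \right)} = - \frac{2 R}{3}$ ($k{\left(R \right)} = R \left(-1 + \frac{-5 + 6}{-3 + 6}\right) = R \left(-1 + \frac{1}{3} \cdot 1\right) = R \left(-1 + \frac{1}{3}\right) = R \left(- \frac{2}{3}\right) = - \frac{2 R}{3}$)
$k{\left(c \right)} - 22 v{\left(-5,-3 \right)} = \left(- \frac{2}{3}\right) \left(-3\right) - \frac{11}{4} = 2 - \frac{11}{4} = - \frac{3}{4}$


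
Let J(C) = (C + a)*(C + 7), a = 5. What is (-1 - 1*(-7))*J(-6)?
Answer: -6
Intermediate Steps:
J(C) = (5 + C)*(7 + C) (J(C) = (C + 5)*(C + 7) = (5 + C)*(7 + C))
(-1 - 1*(-7))*J(-6) = (-1 - 1*(-7))*(35 + (-6)**2 + 12*(-6)) = (-1 + 7)*(35 + 36 - 72) = 6*(-1) = -6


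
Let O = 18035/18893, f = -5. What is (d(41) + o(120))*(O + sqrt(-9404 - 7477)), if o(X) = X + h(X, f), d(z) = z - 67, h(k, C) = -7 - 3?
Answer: 216420/2699 + 84*I*sqrt(16881) ≈ 80.185 + 10914.0*I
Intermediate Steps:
h(k, C) = -10
d(z) = -67 + z
o(X) = -10 + X (o(X) = X - 10 = -10 + X)
O = 18035/18893 (O = 18035*(1/18893) = 18035/18893 ≈ 0.95459)
(d(41) + o(120))*(O + sqrt(-9404 - 7477)) = ((-67 + 41) + (-10 + 120))*(18035/18893 + sqrt(-9404 - 7477)) = (-26 + 110)*(18035/18893 + sqrt(-16881)) = 84*(18035/18893 + I*sqrt(16881)) = 216420/2699 + 84*I*sqrt(16881)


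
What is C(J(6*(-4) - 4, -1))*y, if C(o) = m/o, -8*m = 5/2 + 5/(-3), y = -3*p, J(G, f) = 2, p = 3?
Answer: 15/32 ≈ 0.46875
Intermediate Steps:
y = -9 (y = -3*3 = -9)
m = -5/48 (m = -(5/2 + 5/(-3))/8 = -(5*(1/2) + 5*(-1/3))/8 = -(5/2 - 5/3)/8 = -1/8*5/6 = -5/48 ≈ -0.10417)
C(o) = -5/(48*o)
C(J(6*(-4) - 4, -1))*y = -5/48/2*(-9) = -5/48*1/2*(-9) = -5/96*(-9) = 15/32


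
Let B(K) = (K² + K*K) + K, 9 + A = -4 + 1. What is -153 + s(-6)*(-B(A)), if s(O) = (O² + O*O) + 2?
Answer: -20577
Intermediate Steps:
A = -12 (A = -9 + (-4 + 1) = -9 - 3 = -12)
s(O) = 2 + 2*O² (s(O) = (O² + O²) + 2 = 2*O² + 2 = 2 + 2*O²)
B(K) = K + 2*K² (B(K) = (K² + K²) + K = 2*K² + K = K + 2*K²)
-153 + s(-6)*(-B(A)) = -153 + (2 + 2*(-6)²)*(-(-12)*(1 + 2*(-12))) = -153 + (2 + 2*36)*(-(-12)*(1 - 24)) = -153 + (2 + 72)*(-(-12)*(-23)) = -153 + 74*(-1*276) = -153 + 74*(-276) = -153 - 20424 = -20577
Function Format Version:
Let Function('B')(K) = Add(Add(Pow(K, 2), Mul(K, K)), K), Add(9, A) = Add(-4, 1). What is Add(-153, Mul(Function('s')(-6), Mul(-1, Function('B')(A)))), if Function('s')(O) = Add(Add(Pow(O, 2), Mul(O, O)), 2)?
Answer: -20577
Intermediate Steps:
A = -12 (A = Add(-9, Add(-4, 1)) = Add(-9, -3) = -12)
Function('s')(O) = Add(2, Mul(2, Pow(O, 2))) (Function('s')(O) = Add(Add(Pow(O, 2), Pow(O, 2)), 2) = Add(Mul(2, Pow(O, 2)), 2) = Add(2, Mul(2, Pow(O, 2))))
Function('B')(K) = Add(K, Mul(2, Pow(K, 2))) (Function('B')(K) = Add(Add(Pow(K, 2), Pow(K, 2)), K) = Add(Mul(2, Pow(K, 2)), K) = Add(K, Mul(2, Pow(K, 2))))
Add(-153, Mul(Function('s')(-6), Mul(-1, Function('B')(A)))) = Add(-153, Mul(Add(2, Mul(2, Pow(-6, 2))), Mul(-1, Mul(-12, Add(1, Mul(2, -12)))))) = Add(-153, Mul(Add(2, Mul(2, 36)), Mul(-1, Mul(-12, Add(1, -24))))) = Add(-153, Mul(Add(2, 72), Mul(-1, Mul(-12, -23)))) = Add(-153, Mul(74, Mul(-1, 276))) = Add(-153, Mul(74, -276)) = Add(-153, -20424) = -20577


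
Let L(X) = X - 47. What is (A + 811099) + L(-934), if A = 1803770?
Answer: 2613888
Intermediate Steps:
L(X) = -47 + X
(A + 811099) + L(-934) = (1803770 + 811099) + (-47 - 934) = 2614869 - 981 = 2613888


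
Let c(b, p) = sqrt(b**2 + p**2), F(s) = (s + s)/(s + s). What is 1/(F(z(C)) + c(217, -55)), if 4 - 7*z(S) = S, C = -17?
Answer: -1/50113 + sqrt(50114)/50113 ≈ 0.0044472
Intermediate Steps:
z(S) = 4/7 - S/7
F(s) = 1 (F(s) = (2*s)/((2*s)) = (2*s)*(1/(2*s)) = 1)
1/(F(z(C)) + c(217, -55)) = 1/(1 + sqrt(217**2 + (-55)**2)) = 1/(1 + sqrt(47089 + 3025)) = 1/(1 + sqrt(50114))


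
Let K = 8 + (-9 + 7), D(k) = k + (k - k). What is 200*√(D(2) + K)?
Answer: 400*√2 ≈ 565.69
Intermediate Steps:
D(k) = k (D(k) = k + 0 = k)
K = 6 (K = 8 - 2 = 6)
200*√(D(2) + K) = 200*√(2 + 6) = 200*√8 = 200*(2*√2) = 400*√2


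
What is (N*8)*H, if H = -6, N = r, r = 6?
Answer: -288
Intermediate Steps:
N = 6
(N*8)*H = (6*8)*(-6) = 48*(-6) = -288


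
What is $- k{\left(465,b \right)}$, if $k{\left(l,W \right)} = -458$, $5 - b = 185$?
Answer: $458$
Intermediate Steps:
$b = -180$ ($b = 5 - 185 = -180$)
$- k{\left(465,b \right)} = \left(-1\right) \left(-458\right) = 458$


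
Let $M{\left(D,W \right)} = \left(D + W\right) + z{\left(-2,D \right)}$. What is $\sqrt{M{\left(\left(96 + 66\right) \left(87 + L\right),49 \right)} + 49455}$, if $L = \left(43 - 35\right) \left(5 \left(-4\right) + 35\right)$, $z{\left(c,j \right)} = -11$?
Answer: $\sqrt{83027} \approx 288.14$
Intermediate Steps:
$L = 120$ ($L = 8 \left(-20 + 35\right) = 8 \cdot 15 = 120$)
$M{\left(D,W \right)} = -11 + D + W$ ($M{\left(D,W \right)} = \left(D + W\right) - 11 = -11 + D + W$)
$\sqrt{M{\left(\left(96 + 66\right) \left(87 + L\right),49 \right)} + 49455} = \sqrt{\left(-11 + \left(96 + 66\right) \left(87 + 120\right) + 49\right) + 49455} = \sqrt{\left(-11 + 162 \cdot 207 + 49\right) + 49455} = \sqrt{\left(-11 + 33534 + 49\right) + 49455} = \sqrt{33572 + 49455} = \sqrt{83027}$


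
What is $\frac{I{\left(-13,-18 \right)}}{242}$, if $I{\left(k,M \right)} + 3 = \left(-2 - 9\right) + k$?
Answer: $- \frac{27}{242} \approx -0.11157$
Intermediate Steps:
$I{\left(k,M \right)} = -14 + k$ ($I{\left(k,M \right)} = -3 + \left(\left(-2 - 9\right) + k\right) = -3 + \left(-11 + k\right) = -14 + k$)
$\frac{I{\left(-13,-18 \right)}}{242} = \frac{-14 - 13}{242} = \left(-27\right) \frac{1}{242} = - \frac{27}{242}$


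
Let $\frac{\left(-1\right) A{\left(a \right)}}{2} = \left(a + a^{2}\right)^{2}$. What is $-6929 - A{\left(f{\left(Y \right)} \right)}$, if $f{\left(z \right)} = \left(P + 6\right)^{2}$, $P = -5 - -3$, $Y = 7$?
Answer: $141039$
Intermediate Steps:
$P = -2$ ($P = -5 + 3 = -2$)
$f{\left(z \right)} = 16$ ($f{\left(z \right)} = \left(-2 + 6\right)^{2} = 4^{2} = 16$)
$A{\left(a \right)} = - 2 \left(a + a^{2}\right)^{2}$
$-6929 - A{\left(f{\left(Y \right)} \right)} = -6929 - - 2 \cdot 16^{2} \left(1 + 16\right)^{2} = -6929 - \left(-2\right) 256 \cdot 17^{2} = -6929 - \left(-2\right) 256 \cdot 289 = -6929 - -147968 = -6929 + 147968 = 141039$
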